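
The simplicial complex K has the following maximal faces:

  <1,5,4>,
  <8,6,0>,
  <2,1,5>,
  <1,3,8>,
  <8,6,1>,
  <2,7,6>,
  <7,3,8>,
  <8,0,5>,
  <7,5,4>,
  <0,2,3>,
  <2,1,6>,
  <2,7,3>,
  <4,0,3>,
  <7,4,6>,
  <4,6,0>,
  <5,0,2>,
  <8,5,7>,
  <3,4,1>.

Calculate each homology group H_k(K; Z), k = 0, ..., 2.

Take the total order 0 < 1 < 2 < 3 < 4 < 5 < 6 < 7 < 8 on the vertex set. Then K (dimension 2) consists of the simplices:

  0-simplices (9): [0], [1], [2], [3], [4], [5], [6], [7], [8]
  1-simplices (27): (27 of them)
  2-simplices (18): [0,2,3], [0,2,5], [0,3,4], [0,4,6], [0,5,8], [0,6,8], [1,2,5], [1,2,6], [1,3,4], [1,3,8], [1,4,5], [1,6,8], [2,3,7], [2,6,7], [3,7,8], [4,5,7], [4,6,7], [5,7,8]

so the chain groups are C_0 ≅ Z^9, C_1 ≅ Z^27, C_2 ≅ Z^18.

The boundary map ∂_1: C_1 → C_0 sends each edge [p,q] (with p < q) to q − p. For instance
  ∂[4,6] = [6] − [4].
The 9×27 boundary matrix has rank 8 and Smith normal form diag(1,1,1,1,1,1,1,1).

Boundary ∂_2: C_2 → C_1 sends each 2-simplex [p,q,r] to [q,r] − [p,r] + [p,q]. For instance
  ∂[1,2,5] = [2,5] − [1,5] + [1,2],
  ∂[4,6,7] = [6,7] − [4,7] + [4,6].
The 27×18 boundary matrix has rank 17 and Smith normal form diag(1,1,1,1,1,1,1,1,1,1,1,1,1,1,1,1,1).

Computing H_k = (kernel of ∂_k) / (image of ∂_{k+1}):

  H_0: rank C_0 − rank ∂_1 = 9 − 8 = 1, and the invariant factors of ∂_1 are all 1, so H_0 = Z.
  H_1: rank ker ∂_1 − rank ∂_2 = (27 − 8) − 17 = 2, and the invariant factors of ∂_2 are all 1, so H_1 = Z^2.
  H_2: rank ker ∂_2 − rank ∂_3 = (18 − 17) − 0 = 1, and there is no ∂_3, so H_2 = Z.

H_0 = Z,  H_1 = Z^2,  H_2 = Z.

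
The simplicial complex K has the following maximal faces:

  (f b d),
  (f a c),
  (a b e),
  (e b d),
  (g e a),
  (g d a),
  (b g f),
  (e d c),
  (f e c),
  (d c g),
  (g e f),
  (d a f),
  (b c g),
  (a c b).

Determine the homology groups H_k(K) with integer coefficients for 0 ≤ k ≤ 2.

H_0 = Z,  H_1 = Z^2,  H_2 = Z.

Take the total order a < b < c < d < e < f < g on the vertex set. Then K (dimension 2) consists of the simplices:

  0-simplices (7): a, b, c, d, e, f, g
  1-simplices (21): ab, ac, ad, ae, af, ag, bc, bd, be, bf, bg, cd, ce, cf, cg, de, df, dg, ef, eg, fg
  2-simplices (14): abc, abe, acf, adf, adg, aeg, bcg, bde, bdf, bfg, cde, cdg, cef, efg

giving chain groups C_0 ≅ Z^7, C_1 ≅ Z^21, C_2 ≅ Z^14.

The boundary map ∂_1: C_1 → C_0 sends each edge [p,q] (with p < q) to q − p. For instance
  ∂ac = c − a.
The resulting 7×21 matrix has rank 6, and its Smith normal form has invariant factors (1,1,1,1,1,1).

The boundary map ∂_2: C_2 → C_1 sends each 2-simplex [p,q,r] to [q,r] − [p,r] + [p,q]. For instance
  ∂abe = be − ae + ab,
  ∂acf = cf − af + ac.
The resulting 21×14 matrix has rank 13, and its Smith normal form has invariant factors (1,1,1,1,1,1,1,1,1,1,1,1,1).

Computing H_k = (kernel of ∂_k) / (image of ∂_{k+1}):

  H_0: rank C_0 − rank ∂_1 = 7 − 6 = 1, and the invariant factors of ∂_1 are all 1, so H_0 ≅ Z.
  H_1: rank ker ∂_1 − rank ∂_2 = (21 − 6) − 13 = 2, and the invariant factors of ∂_2 are all 1, so H_1 ≅ Z^2.
  H_2: rank ker ∂_2 − rank ∂_3 = (14 − 13) − 0 = 1, and there is no ∂_3, so H_2 ≅ Z.

As a check, the Euler characteristic is 7 − 21 + 14 = 0, which agrees with 1 − 2 + 1 = 0.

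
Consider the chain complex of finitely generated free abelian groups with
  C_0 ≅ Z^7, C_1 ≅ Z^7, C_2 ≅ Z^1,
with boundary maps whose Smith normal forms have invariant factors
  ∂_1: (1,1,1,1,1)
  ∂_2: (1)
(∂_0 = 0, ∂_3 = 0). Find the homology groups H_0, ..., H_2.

H_0: b_0 = 7 − 0 − 5 = 2; torsion from ∂_1 factors > 1: none. So H_0 = Z^2.
H_1: b_1 = 7 − 5 − 1 = 1; torsion from ∂_2 factors > 1: none. So H_1 = Z.
H_2: b_2 = 1 − 1 − 0 = 0; torsion from ∂_3 factors > 1: none. So H_2 = 0.

H_0 = Z^2,  H_1 = Z,  H_2 = 0.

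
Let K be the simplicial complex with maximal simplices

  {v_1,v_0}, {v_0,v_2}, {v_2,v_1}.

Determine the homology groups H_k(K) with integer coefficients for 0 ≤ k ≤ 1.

We work with the vertex ordering v_0 < v_1 < v_2. The simplices of K, each written with vertices in increasing order, are:

  0-simplices (3): [v_0], [v_1], [v_2]
  1-simplices (3): [v_0,v_1], [v_0,v_2], [v_1,v_2]

giving chain groups C_0 ≅ Z^3, C_1 ≅ Z^3.

Boundary ∂_1: C_1 → C_0 is given by ∂[p,q] = [q] − [p]. For instance
  ∂[v_1,v_2] = [v_2] − [v_1].
This gives a 3×3 integer matrix of rank 2; reducing to Smith normal form yields diagonal entries (1,1).

Computing H_k = (kernel of ∂_k) / (image of ∂_{k+1}):

  H_0: rank C_0 − rank ∂_1 = 3 − 2 = 1, and the invariant factors of ∂_1 are all 1, so H_0 ≅ Z.
  H_1: rank ker ∂_1 − rank ∂_2 = (3 − 2) − 0 = 1, and there is no ∂_2, so H_1 ≅ Z.

As a check, the Euler characteristic is 3 − 3 = 0, which agrees with 1 − 1 = 0.
(K is a triangulation of the circle S^1.)

H_0 = Z,  H_1 = Z.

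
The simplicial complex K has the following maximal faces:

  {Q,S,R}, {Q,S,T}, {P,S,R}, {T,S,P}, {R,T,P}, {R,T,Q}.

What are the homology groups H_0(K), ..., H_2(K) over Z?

We work with the vertex ordering P < Q < R < S < T. The simplices of K, each written with vertices in increasing order, are:

  0-simplices (5): P, Q, R, S, T
  1-simplices (9): PR, PS, PT, QR, QS, QT, RS, RT, ST
  2-simplices (6): PRS, PRT, PST, QRS, QRT, QST

so the chain groups are C_0 ≅ Z^5, C_1 ≅ Z^9, C_2 ≅ Z^6.

∂_1: C_1 → C_0 maps an edge to its endpoints' difference, ∂[p,q] = q − p.
The 5×9 boundary matrix has rank 4 and Smith normal form diag(1,1,1,1).

∂_2: C_2 → C_1 maps a triangle to the signed sum of its edges. For instance
  ∂PRT = RT − PT + PR,
  ∂QRT = RT − QT + QR.
As a 9×6 matrix over Z this has rank 5, with invariant factors (1,1,1,1,1).

Reading off H_k = ker ∂_k / im ∂_{k+1}:

  H_0: rank C_0 − rank ∂_1 = 5 − 4 = 1, and the invariant factors of ∂_1 are all 1, so H_0 = Z.
  H_1: rank ker ∂_1 − rank ∂_2 = (9 − 4) − 5 = 0, and the invariant factors of ∂_2 are all 1, so H_1 = 0.
  H_2: rank ker ∂_2 − rank ∂_3 = (6 − 5) − 0 = 1, and there is no ∂_3, so H_2 = Z.

As a check, the Euler characteristic is 5 − 9 + 6 = 2, which agrees with 1 − 0 + 1 = 2.

H_0 ≅ Z,  H_1 = 0,  H_2 ≅ Z.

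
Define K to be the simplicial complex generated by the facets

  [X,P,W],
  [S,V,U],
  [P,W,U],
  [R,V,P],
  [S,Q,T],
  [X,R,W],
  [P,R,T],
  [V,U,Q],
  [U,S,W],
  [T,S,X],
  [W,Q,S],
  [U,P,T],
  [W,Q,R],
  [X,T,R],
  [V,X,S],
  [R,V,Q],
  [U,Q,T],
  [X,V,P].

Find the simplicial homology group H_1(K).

Fix the vertex order P < Q < R < S < T < U < V < W < X and write every simplex with vertices in increasing order. Then dim K = 2 and the simplices of K are:

  0-simplices (9): P, Q, R, S, T, U, V, W, X
  1-simplices (27): PR, PT, PU, PV, PW, PX, QR, QS, QT, QU, QV, QW, RT, RV, RW, RX, ST, SU, SV, SW, SX, TU, TX, UV, UW, VX, WX
  2-simplices (18): PRT, PRV, PTU, PUW, PVX, PWX, QRV, QRW, QST, QSW, QTU, QUV, RTX, RWX, STX, SUV, SUW, SVX

so the chain groups are C_0 ≅ Z^9, C_1 ≅ Z^27, C_2 ≅ Z^18.

∂_1: C_1 → C_0 sends each edge [p,q] (with p < q) to q − p. For instance
  ∂VX = X − V.
The resulting 9×27 matrix has rank 8, and its Smith normal form has invariant factors (1,1,1,1,1,1,1,1).

Boundary ∂_2: C_2 → C_1 sends each 2-simplex [p,q,r] to [q,r] − [p,r] + [p,q]. For instance
  ∂QSW = SW − QW + QS,
  ∂QTU = TU − QU + QT.
The resulting 27×18 matrix has rank 18, and its Smith normal form has invariant factors (1,1,1,1,1,1,1,1,1,1,1,1,1,1,1,1,1,2).

From H_k ≅ ker(∂_k) / im(∂_{k+1}) we obtain:

  H_1: rank ker ∂_1 − rank ∂_2 = (27 − 8) − 18 = 1, and ∂_2 has invariant factor 2 > 1, so H_1 = Z ⊕ Z_2.

(K is a triangulation of the Klein bottle.)

H_1 ≅ Z ⊕ Z_2.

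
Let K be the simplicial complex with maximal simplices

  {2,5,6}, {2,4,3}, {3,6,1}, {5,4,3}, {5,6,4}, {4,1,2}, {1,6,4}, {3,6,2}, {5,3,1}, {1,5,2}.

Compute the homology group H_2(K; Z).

H_2 = 0.

Fix the vertex order 1 < 2 < 3 < 4 < 5 < 6 and write every simplex with vertices in increasing order. Then dim K = 2 and the simplices of K are:

  0-simplices (6): [1], [2], [3], [4], [5], [6]
  1-simplices (15): [1,2], [1,3], [1,4], [1,5], [1,6], [2,3], [2,4], [2,5], [2,6], [3,4], [3,5], [3,6], [4,5], [4,6], [5,6]
  2-simplices (10): [1,2,4], [1,2,5], [1,3,5], [1,3,6], [1,4,6], [2,3,4], [2,3,6], [2,5,6], [3,4,5], [4,5,6]

giving chain groups C_0 ≅ Z^6, C_1 ≅ Z^15, C_2 ≅ Z^10.

∂_1: C_1 → C_0 sends each edge [p,q] (with p < q) to q − p.
The 6×15 boundary matrix has rank 5 and Smith normal form diag(1,1,1,1,1).

The boundary map ∂_2: C_2 → C_1 acts by ∂[p,q,r] = [q,r] − [p,r] + [p,q]. For instance
  ∂[1,2,4] = [2,4] − [1,4] + [1,2],
  ∂[2,3,6] = [3,6] − [2,6] + [2,3].
As a 15×10 matrix over Z this has rank 10, with invariant factors (1,1,1,1,1,1,1,1,1,2).

Computing H_k = (kernel of ∂_k) / (image of ∂_{k+1}):

  H_2: rank ker ∂_2 − rank ∂_3 = (10 − 10) − 0 = 0, and there is no ∂_3, so H_2 ≅ 0.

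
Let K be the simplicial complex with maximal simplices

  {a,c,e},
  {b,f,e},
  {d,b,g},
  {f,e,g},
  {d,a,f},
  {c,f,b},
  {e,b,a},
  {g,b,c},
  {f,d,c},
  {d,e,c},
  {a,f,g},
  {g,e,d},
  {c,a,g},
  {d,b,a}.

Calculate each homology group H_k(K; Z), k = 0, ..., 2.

H_0 = Z,  H_1 = Z^2,  H_2 = Z.

We work with the vertex ordering a < b < c < d < e < f < g. The simplices of K, each written with vertices in increasing order, are:

  0-simplices (7): a, b, c, d, e, f, g
  1-simplices (21): ab, ac, ad, ae, af, ag, bc, bd, be, bf, bg, cd, ce, cf, cg, de, df, dg, ef, eg, fg
  2-simplices (14): abd, abe, ace, acg, adf, afg, bcf, bcg, bdg, bef, cde, cdf, deg, efg

giving chain groups C_0 ≅ Z^7, C_1 ≅ Z^21, C_2 ≅ Z^14.

∂_1: C_1 → C_0 is given by ∂[p,q] = [q] − [p]. For instance
  ∂fg = g − f.
This gives a 7×21 integer matrix of rank 6; reducing to Smith normal form yields diagonal entries (1,1,1,1,1,1).

∂_2: C_2 → C_1 acts by ∂[p,q,r] = [q,r] − [p,r] + [p,q]. For instance
  ∂efg = fg − eg + ef,
  ∂cde = de − ce + cd.
The resulting 21×14 matrix has rank 13, and its Smith normal form has invariant factors (1,1,1,1,1,1,1,1,1,1,1,1,1).

Reading off H_k = ker ∂_k / im ∂_{k+1}:

  H_0: rank C_0 − rank ∂_1 = 7 − 6 = 1, and the invariant factors of ∂_1 are all 1, so H_0 = Z.
  H_1: rank ker ∂_1 − rank ∂_2 = (21 − 6) − 13 = 2, and the invariant factors of ∂_2 are all 1, so H_1 = Z^2.
  H_2: rank ker ∂_2 − rank ∂_3 = (14 − 13) − 0 = 1, and there is no ∂_3, so H_2 = Z.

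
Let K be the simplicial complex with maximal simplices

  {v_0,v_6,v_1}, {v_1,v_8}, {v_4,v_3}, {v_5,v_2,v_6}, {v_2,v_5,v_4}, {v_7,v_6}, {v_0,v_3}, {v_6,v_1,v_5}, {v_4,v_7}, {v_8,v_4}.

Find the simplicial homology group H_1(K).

H_1 = Z^3.

K has 9 vertices, 15 edges, 4 triangles.
rank ∂_1 = 8, rank ∂_2 = 4 ⇒ b_1 = 15 − 8 − 4 = 3; all invariant factors of ∂_2 are 1 so no torsion. So H_1 ≅ Z^3.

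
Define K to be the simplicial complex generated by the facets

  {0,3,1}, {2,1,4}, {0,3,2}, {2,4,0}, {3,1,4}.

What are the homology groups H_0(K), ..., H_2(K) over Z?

H_0 = Z,  H_1 = Z,  H_2 = 0.

Take the total order 0 < 1 < 2 < 3 < 4 on the vertex set. Then K (dimension 2) consists of the simplices:

  0-simplices (5): [0], [1], [2], [3], [4]
  1-simplices (10): [0,1], [0,2], [0,3], [0,4], [1,2], [1,3], [1,4], [2,3], [2,4], [3,4]
  2-simplices (5): [0,1,3], [0,2,3], [0,2,4], [1,2,4], [1,3,4]

giving chain groups C_0 ≅ Z^5, C_1 ≅ Z^10, C_2 ≅ Z^5.

∂_1: C_1 → C_0 maps an edge to its endpoints' difference, ∂[p,q] = q − p. For instance
  ∂[0,3] = [3] − [0].
The 5×10 boundary matrix has rank 4 and Smith normal form diag(1,1,1,1).

The boundary map ∂_2: C_2 → C_1 sends each 2-simplex [p,q,r] to [q,r] − [p,r] + [p,q]. For instance
  ∂[1,3,4] = [3,4] − [1,4] + [1,3],
  ∂[0,2,3] = [2,3] − [0,3] + [0,2].
As a 10×5 matrix over Z this has rank 5, with invariant factors (1,1,1,1,1).

Reading off H_k = ker ∂_k / im ∂_{k+1}:

  H_0: rank C_0 − rank ∂_1 = 5 − 4 = 1, and the invariant factors of ∂_1 are all 1, so H_0 ≅ Z.
  H_1: rank ker ∂_1 − rank ∂_2 = (10 − 4) − 5 = 1, and the invariant factors of ∂_2 are all 1, so H_1 ≅ Z.
  H_2: rank ker ∂_2 − rank ∂_3 = (5 − 5) − 0 = 0, and there is no ∂_3, so H_2 ≅ 0.

(K is a triangulation of the Möbius band.)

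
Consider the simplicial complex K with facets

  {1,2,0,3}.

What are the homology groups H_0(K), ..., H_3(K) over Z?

H_0 = Z,  H_1 = 0,  H_2 = 0,  H_3 = 0.

K has 4 vertices, 6 edges, 4 triangles, 1 3-simplex.
rank ∂_0 = 0, rank ∂_1 = 3 ⇒ b_0 = 4 − 0 − 3 = 1; all invariant factors of ∂_1 are 1 so no torsion. So H_0 = Z.
rank ∂_1 = 3, rank ∂_2 = 3 ⇒ b_1 = 6 − 3 − 3 = 0; all invariant factors of ∂_2 are 1 so no torsion. So H_1 = 0.
rank ∂_2 = 3, rank ∂_3 = 1 ⇒ b_2 = 4 − 3 − 1 = 0; all invariant factors of ∂_3 are 1 so no torsion. So H_2 = 0.
rank ∂_3 = 1, rank ∂_4 = 0 ⇒ b_3 = 1 − 1 − 0 = 0. So H_3 = 0.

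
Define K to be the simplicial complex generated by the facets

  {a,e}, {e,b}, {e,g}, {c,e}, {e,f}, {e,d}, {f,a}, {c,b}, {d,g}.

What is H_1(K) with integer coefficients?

Fix the vertex order a < b < c < d < e < f < g and write every simplex with vertices in increasing order. Then dim K = 1 and the simplices of K are:

  0-simplices (7): a, b, c, d, e, f, g
  1-simplices (9): ae, af, bc, be, ce, de, dg, ef, eg

Hence C_0 ≅ Z^7, C_1 ≅ Z^9.

∂_1: C_1 → C_0 sends each edge [p,q] (with p < q) to q − p. For instance
  ∂ae = e − a.
The resulting 7×9 matrix has rank 6, and its Smith normal form has invariant factors (1,1,1,1,1,1).

From H_k ≅ ker(∂_k) / im(∂_{k+1}) we obtain:

  H_1: rank ker ∂_1 − rank ∂_2 = (9 − 6) − 0 = 3, and there is no ∂_2, so H_1 = Z^3.

H_1 = Z^3.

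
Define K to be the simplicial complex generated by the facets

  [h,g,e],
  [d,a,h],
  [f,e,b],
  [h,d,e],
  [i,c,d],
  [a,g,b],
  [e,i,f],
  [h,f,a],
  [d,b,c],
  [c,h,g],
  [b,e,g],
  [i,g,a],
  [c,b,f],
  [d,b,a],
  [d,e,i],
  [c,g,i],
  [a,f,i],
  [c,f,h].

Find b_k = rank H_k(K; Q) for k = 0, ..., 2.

Order the vertices as a < b < c < d < e < f < g < h < i. Listing each simplex with vertices in this order, K has dimension 2 with simplices:

  0-simplices (9): a, b, c, d, e, f, g, h, i
  1-simplices (27): ab, ad, af, ag, ah, ai, bc, bd, be, bf, bg, cd, cf, cg, ch, ci, de, dh, di, ef, eg, eh, ei, fh, fi, gh, gi
  2-simplices (18): abd, abg, adh, afh, afi, agi, bcd, bcf, bef, beg, cdi, cfh, cgh, cgi, deh, dei, efi, egh

so the chain groups are C_0 ≅ Z^9, C_1 ≅ Z^27, C_2 ≅ Z^18.

The boundary map ∂_1: C_1 → C_0 sends each edge [p,q] (with p < q) to q − p.
This gives a 9×27 integer matrix of rank 8; reducing to Smith normal form yields diagonal entries (1,1,1,1,1,1,1,1).

∂_2: C_2 → C_1 acts by ∂[p,q,r] = [q,r] − [p,r] + [p,q]. For instance
  ∂cfh = fh − ch + cf,
  ∂dei = ei − di + de.
As a 27×18 matrix over Z this has rank 17, with invariant factors (1,1,1,1,1,1,1,1,1,1,1,1,1,1,1,1,1).

Reading off H_k = ker ∂_k / im ∂_{k+1}:

  H_0: rank C_0 − rank ∂_1 = 9 − 8 = 1, and the invariant factors of ∂_1 are all 1, so H_0 ≅ Z.
  H_1: rank ker ∂_1 − rank ∂_2 = (27 − 8) − 17 = 2, and the invariant factors of ∂_2 are all 1, so H_1 ≅ Z^2.
  H_2: rank ker ∂_2 − rank ∂_3 = (18 − 17) − 0 = 1, and there is no ∂_3, so H_2 ≅ Z.

Hence the Betti numbers are b_0 = 1, b_1 = 2, b_2 = 1.

b_0 = 1, b_1 = 2, b_2 = 1.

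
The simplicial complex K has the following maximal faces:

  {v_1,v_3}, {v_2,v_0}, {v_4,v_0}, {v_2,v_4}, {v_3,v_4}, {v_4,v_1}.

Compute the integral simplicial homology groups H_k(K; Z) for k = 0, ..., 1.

H_0 ≅ Z,  H_1 ≅ Z^2.

K has 5 vertices, 6 edges.
rank ∂_0 = 0, rank ∂_1 = 4 ⇒ b_0 = 5 − 0 − 4 = 1; all invariant factors of ∂_1 are 1 so no torsion. So H_0 = Z.
rank ∂_1 = 4, rank ∂_2 = 0 ⇒ b_1 = 6 − 4 − 0 = 2. So H_1 = Z^2.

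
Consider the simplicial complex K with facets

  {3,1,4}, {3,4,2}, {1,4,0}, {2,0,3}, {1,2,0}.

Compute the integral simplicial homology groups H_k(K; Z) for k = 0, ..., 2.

H_0 ≅ Z,  H_1 ≅ Z,  H_2 = 0.

Fix the vertex order 0 < 1 < 2 < 3 < 4 and write every simplex with vertices in increasing order. Then dim K = 2 and the simplices of K are:

  0-simplices (5): [0], [1], [2], [3], [4]
  1-simplices (10): [0,1], [0,2], [0,3], [0,4], [1,2], [1,3], [1,4], [2,3], [2,4], [3,4]
  2-simplices (5): [0,1,2], [0,1,4], [0,2,3], [1,3,4], [2,3,4]

giving chain groups C_0 ≅ Z^5, C_1 ≅ Z^10, C_2 ≅ Z^5.

∂_1: C_1 → C_0 sends each edge [p,q] (with p < q) to q − p. For instance
  ∂[0,3] = [3] − [0].
The 5×10 boundary matrix has rank 4 and Smith normal form diag(1,1,1,1).

∂_2: C_2 → C_1 acts by ∂[p,q,r] = [q,r] − [p,r] + [p,q]. For instance
  ∂[0,1,2] = [1,2] − [0,2] + [0,1],
  ∂[0,1,4] = [1,4] − [0,4] + [0,1].
As a 10×5 matrix over Z this has rank 5, with invariant factors (1,1,1,1,1).

Now H_k = ker ∂_k / im ∂_{k+1}, so:

  H_0: rank C_0 − rank ∂_1 = 5 − 4 = 1, and the invariant factors of ∂_1 are all 1, so H_0 = Z.
  H_1: rank ker ∂_1 − rank ∂_2 = (10 − 4) − 5 = 1, and the invariant factors of ∂_2 are all 1, so H_1 = Z.
  H_2: rank ker ∂_2 − rank ∂_3 = (5 − 5) − 0 = 0, and there is no ∂_3, so H_2 = 0.

As a check, the Euler characteristic is 5 − 10 + 5 = 0, which agrees with 1 − 1 + 0 = 0.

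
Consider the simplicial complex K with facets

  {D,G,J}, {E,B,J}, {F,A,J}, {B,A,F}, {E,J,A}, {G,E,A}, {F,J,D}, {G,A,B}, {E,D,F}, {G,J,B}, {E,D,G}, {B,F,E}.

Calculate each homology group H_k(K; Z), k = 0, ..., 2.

Fix the vertex order A < B < D < E < F < G < J and write every simplex with vertices in increasing order. Then dim K = 2 and the simplices of K are:

  0-simplices (7): A, B, D, E, F, G, J
  1-simplices (18): AB, AE, AF, AG, AJ, BE, BF, BG, BJ, DE, DF, DG, DJ, EF, EG, EJ, FJ, GJ
  2-simplices (12): ABF, ABG, AEG, AEJ, AFJ, BEF, BEJ, BGJ, DEF, DEG, DFJ, DGJ

Hence C_0 ≅ Z^7, C_1 ≅ Z^18, C_2 ≅ Z^12.

∂_1: C_1 → C_0 is given by ∂[p,q] = [q] − [p]. For instance
  ∂DF = F − D.
As a 7×18 matrix over Z this has rank 6, with invariant factors (1,1,1,1,1,1).

∂_2: C_2 → C_1 maps a triangle to the signed sum of its edges. For instance
  ∂DEF = EF − DF + DE,
  ∂BGJ = GJ − BJ + BG.
The 18×12 boundary matrix has rank 12 and Smith normal form diag(1,1,1,1,1,1,1,1,1,1,1,2).

From H_k ≅ ker(∂_k) / im(∂_{k+1}) we obtain:

  H_0: rank C_0 − rank ∂_1 = 7 − 6 = 1, and the invariant factors of ∂_1 are all 1, so H_0 = Z.
  H_1: rank ker ∂_1 − rank ∂_2 = (18 − 6) − 12 = 0, and ∂_2 has invariant factor 2 > 1, so H_1 = Z/2.
  H_2: rank ker ∂_2 − rank ∂_3 = (12 − 12) − 0 = 0, and there is no ∂_3, so H_2 = 0.

H_0 ≅ Z,  H_1 ≅ Z/2,  H_2 = 0.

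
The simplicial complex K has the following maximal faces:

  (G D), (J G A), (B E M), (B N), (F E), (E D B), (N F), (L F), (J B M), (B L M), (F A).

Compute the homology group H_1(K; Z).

H_1 ≅ Z^4.

We work with the vertex ordering A < B < D < E < F < G < J < L < M < N. The simplices of K, each written with vertices in increasing order, are:

  0-simplices (10): A, B, D, E, F, G, J, L, M, N
  1-simplices (18): AF, AG, AJ, BD, BE, BJ, BL, BM, BN, DE, DG, EF, EM, FL, FN, GJ, JM, LM
  2-simplices (5): AGJ, BDE, BEM, BJM, BLM

Hence C_0 ≅ Z^10, C_1 ≅ Z^18, C_2 ≅ Z^5.

The boundary map ∂_1: C_1 → C_0 maps an edge to its endpoints' difference, ∂[p,q] = q − p.
The resulting 10×18 matrix has rank 9, and its Smith normal form has invariant factors (1,1,1,1,1,1,1,1,1).

Boundary ∂_2: C_2 → C_1 maps a triangle to the signed sum of its edges. For instance
  ∂BLM = LM − BM + BL,
  ∂BJM = JM − BM + BJ.
The resulting 18×5 matrix has rank 5, and its Smith normal form has invariant factors (1,1,1,1,1).

Computing H_k = (kernel of ∂_k) / (image of ∂_{k+1}):

  H_1: rank ker ∂_1 − rank ∂_2 = (18 − 9) − 5 = 4, and the invariant factors of ∂_2 are all 1, so H_1 ≅ Z^4.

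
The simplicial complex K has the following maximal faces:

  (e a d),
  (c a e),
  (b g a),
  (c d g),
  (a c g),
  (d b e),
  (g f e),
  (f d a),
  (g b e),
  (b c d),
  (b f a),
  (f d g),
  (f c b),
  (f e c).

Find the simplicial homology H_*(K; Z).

H_0 ≅ Z,  H_1 ≅ Z^2,  H_2 ≅ Z.

Fix the vertex order a < b < c < d < e < f < g and write every simplex with vertices in increasing order. Then dim K = 2 and the simplices of K are:

  0-simplices (7): a, b, c, d, e, f, g
  1-simplices (21): ab, ac, ad, ae, af, ag, bc, bd, be, bf, bg, cd, ce, cf, cg, de, df, dg, ef, eg, fg
  2-simplices (14): abf, abg, ace, acg, ade, adf, bcd, bcf, bde, beg, cdg, cef, dfg, efg

so the chain groups are C_0 ≅ Z^7, C_1 ≅ Z^21, C_2 ≅ Z^14.

∂_1: C_1 → C_0 is given by ∂[p,q] = [q] − [p]. For instance
  ∂af = f − a.
The resulting 7×21 matrix has rank 6, and its Smith normal form has invariant factors (1,1,1,1,1,1).

The boundary map ∂_2: C_2 → C_1 acts by ∂[p,q,r] = [q,r] − [p,r] + [p,q]. For instance
  ∂ace = ce − ae + ac,
  ∂abg = bg − ag + ab.
The 21×14 boundary matrix has rank 13 and Smith normal form diag(1,1,1,1,1,1,1,1,1,1,1,1,1).

Reading off H_k = ker ∂_k / im ∂_{k+1}:

  H_0: rank C_0 − rank ∂_1 = 7 − 6 = 1, and the invariant factors of ∂_1 are all 1, so H_0 ≅ Z.
  H_1: rank ker ∂_1 − rank ∂_2 = (21 − 6) − 13 = 2, and the invariant factors of ∂_2 are all 1, so H_1 ≅ Z^2.
  H_2: rank ker ∂_2 − rank ∂_3 = (14 − 13) − 0 = 1, and there is no ∂_3, so H_2 ≅ Z.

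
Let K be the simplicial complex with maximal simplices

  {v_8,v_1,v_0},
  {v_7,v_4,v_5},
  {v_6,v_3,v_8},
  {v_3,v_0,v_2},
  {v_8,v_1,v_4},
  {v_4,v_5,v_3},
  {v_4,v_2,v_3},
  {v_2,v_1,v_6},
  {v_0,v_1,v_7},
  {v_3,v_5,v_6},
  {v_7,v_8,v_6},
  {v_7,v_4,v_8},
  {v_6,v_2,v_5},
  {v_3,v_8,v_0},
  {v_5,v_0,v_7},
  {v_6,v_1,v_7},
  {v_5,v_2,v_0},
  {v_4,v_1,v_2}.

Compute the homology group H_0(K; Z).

H_0 ≅ Z.

Take the total order v_0 < v_1 < v_2 < v_3 < v_4 < v_5 < v_6 < v_7 < v_8 on the vertex set. Then K (dimension 2) consists of the simplices:

  0-simplices (9): [v_0], [v_1], [v_2], [v_3], [v_4], [v_5], [v_6], [v_7], [v_8]
  1-simplices (27): (27 of them)
  2-simplices (18): (18 of them)

so the chain groups are C_0 ≅ Z^9, C_1 ≅ Z^27, C_2 ≅ Z^18.

∂_1: C_1 → C_0 sends each edge [p,q] (with p < q) to q − p.
As a 9×27 matrix over Z this has rank 8, with invariant factors (1,1,1,1,1,1,1,1).

The boundary map ∂_2: C_2 → C_1 acts by ∂[p,q,r] = [q,r] − [p,r] + [p,q]. For instance
  ∂[v_4,v_7,v_8] = [v_7,v_8] − [v_4,v_8] + [v_4,v_7],
  ∂[v_0,v_1,v_8] = [v_1,v_8] − [v_0,v_8] + [v_0,v_1].
As a 27×18 matrix over Z this has rank 18, with invariant factors (1,1,1,1,1,1,1,1,1,1,1,1,1,1,1,1,1,2).

From H_k ≅ ker(∂_k) / im(∂_{k+1}) we obtain:

  H_0: rank C_0 − rank ∂_1 = 9 − 8 = 1, and the invariant factors of ∂_1 are all 1, so H_0 = Z.

(K is a triangulation of the Klein bottle.)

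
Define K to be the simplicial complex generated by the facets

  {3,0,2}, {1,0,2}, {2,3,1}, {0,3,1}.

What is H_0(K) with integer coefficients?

H_0 = Z.

Fix the vertex order 0 < 1 < 2 < 3 and write every simplex with vertices in increasing order. Then dim K = 2 and the simplices of K are:

  0-simplices (4): [0], [1], [2], [3]
  1-simplices (6): [0,1], [0,2], [0,3], [1,2], [1,3], [2,3]
  2-simplices (4): [0,1,2], [0,1,3], [0,2,3], [1,2,3]

Hence C_0 ≅ Z^4, C_1 ≅ Z^6, C_2 ≅ Z^4.

Boundary ∂_1: C_1 → C_0 is given by ∂[p,q] = [q] − [p]. For instance
  ∂[0,2] = [2] − [0].
The 4×6 boundary matrix has rank 3 and Smith normal form diag(1,1,1).

Boundary ∂_2: C_2 → C_1 maps a triangle to the signed sum of its edges. For instance
  ∂[1,2,3] = [2,3] − [1,3] + [1,2],
  ∂[0,1,2] = [1,2] − [0,2] + [0,1].
The 6×4 boundary matrix has rank 3 and Smith normal form diag(1,1,1).

From H_k ≅ ker(∂_k) / im(∂_{k+1}) we obtain:

  H_0: rank C_0 − rank ∂_1 = 4 − 3 = 1, and the invariant factors of ∂_1 are all 1, so H_0 = Z.

(K is a triangulation of the 2-sphere S^2.)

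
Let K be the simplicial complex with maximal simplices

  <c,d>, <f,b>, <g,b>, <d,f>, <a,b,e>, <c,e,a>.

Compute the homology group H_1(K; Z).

H_1 ≅ Z.

Fix the vertex order a < b < c < d < e < f < g and write every simplex with vertices in increasing order. Then dim K = 2 and the simplices of K are:

  0-simplices (7): a, b, c, d, e, f, g
  1-simplices (9): ab, ac, ae, be, bf, bg, cd, ce, df
  2-simplices (2): abe, ace

so the chain groups are C_0 ≅ Z^7, C_1 ≅ Z^9, C_2 ≅ Z^2.

The boundary map ∂_1: C_1 → C_0 is given by ∂[p,q] = [q] − [p].
This gives a 7×9 integer matrix of rank 6; reducing to Smith normal form yields diagonal entries (1,1,1,1,1,1).

Boundary ∂_2: C_2 → C_1 sends each 2-simplex [p,q,r] to [q,r] − [p,r] + [p,q]. For instance
  ∂ace = ce − ae + ac,
  ∂abe = be − ae + ab.
The 9×2 boundary matrix has rank 2 and Smith normal form diag(1,1).

Now H_k = ker ∂_k / im ∂_{k+1}, so:

  H_1: rank ker ∂_1 − rank ∂_2 = (9 − 6) − 2 = 1, and the invariant factors of ∂_2 are all 1, so H_1 = Z.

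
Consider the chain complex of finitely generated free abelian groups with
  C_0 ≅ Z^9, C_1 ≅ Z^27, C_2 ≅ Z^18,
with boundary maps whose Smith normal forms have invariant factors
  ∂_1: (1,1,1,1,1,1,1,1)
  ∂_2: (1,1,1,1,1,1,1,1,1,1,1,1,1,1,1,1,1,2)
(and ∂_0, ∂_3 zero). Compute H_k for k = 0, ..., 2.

H_0: b_0 = 9 − 0 − 8 = 1; torsion from ∂_1 factors > 1: none. So H_0 = Z.
H_1: b_1 = 27 − 8 − 18 = 1; torsion from ∂_2 factors > 1: [2]. So H_1 = Z ⊕ Z/2.
H_2: b_2 = 18 − 18 − 0 = 0; torsion from ∂_3 factors > 1: none. So H_2 = 0.

H_0 = Z,  H_1 = Z ⊕ Z/2,  H_2 = 0.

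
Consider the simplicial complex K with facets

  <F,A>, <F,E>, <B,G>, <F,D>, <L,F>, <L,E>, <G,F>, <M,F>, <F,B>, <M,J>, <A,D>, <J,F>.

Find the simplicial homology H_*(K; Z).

Fix the vertex order A < B < D < E < F < G < J < L < M and write every simplex with vertices in increasing order. Then dim K = 1 and the simplices of K are:

  0-simplices (9): A, B, D, E, F, G, J, L, M
  1-simplices (12): AD, AF, BF, BG, DF, EF, EL, FG, FJ, FL, FM, JM

giving chain groups C_0 ≅ Z^9, C_1 ≅ Z^12.

∂_1: C_1 → C_0 is given by ∂[p,q] = [q] − [p].
The resulting 9×12 matrix has rank 8, and its Smith normal form has invariant factors (1,1,1,1,1,1,1,1).

Now H_k = ker ∂_k / im ∂_{k+1}, so:

  H_0: rank C_0 − rank ∂_1 = 9 − 8 = 1, and the invariant factors of ∂_1 are all 1, so H_0 ≅ Z.
  H_1: rank ker ∂_1 − rank ∂_2 = (12 − 8) − 0 = 4, and there is no ∂_2, so H_1 ≅ Z^4.

As a check, the Euler characteristic is 9 − 12 = -3, which agrees with 1 − 4 = -3.

H_0 ≅ Z,  H_1 ≅ Z^4.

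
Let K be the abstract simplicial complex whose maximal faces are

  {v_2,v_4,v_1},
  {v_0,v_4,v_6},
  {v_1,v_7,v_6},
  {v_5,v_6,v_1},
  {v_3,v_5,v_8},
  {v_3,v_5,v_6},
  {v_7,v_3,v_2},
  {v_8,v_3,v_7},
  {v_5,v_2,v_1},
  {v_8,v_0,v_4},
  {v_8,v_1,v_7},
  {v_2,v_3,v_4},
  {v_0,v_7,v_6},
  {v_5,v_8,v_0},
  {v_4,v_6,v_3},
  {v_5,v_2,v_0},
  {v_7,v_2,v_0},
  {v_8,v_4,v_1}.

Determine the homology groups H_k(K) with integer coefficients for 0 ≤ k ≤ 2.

Order the vertices as v_0 < v_1 < v_2 < v_3 < v_4 < v_5 < v_6 < v_7 < v_8. Listing each simplex with vertices in this order, K has dimension 2 with simplices:

  0-simplices (9): [v_0], [v_1], [v_2], [v_3], [v_4], [v_5], [v_6], [v_7], [v_8]
  1-simplices (27): (27 of them)
  2-simplices (18): (18 of them)

so the chain groups are C_0 ≅ Z^9, C_1 ≅ Z^27, C_2 ≅ Z^18.

∂_1: C_1 → C_0 is given by ∂[p,q] = [q] − [p]. For instance
  ∂[v_6,v_7] = [v_7] − [v_6].
The resulting 9×27 matrix has rank 8, and its Smith normal form has invariant factors (1,1,1,1,1,1,1,1).

The boundary map ∂_2: C_2 → C_1 maps a triangle to the signed sum of its edges. For instance
  ∂[v_0,v_6,v_7] = [v_6,v_7] − [v_0,v_7] + [v_0,v_6],
  ∂[v_1,v_2,v_5] = [v_2,v_5] − [v_1,v_5] + [v_1,v_2].
The resulting 27×18 matrix has rank 17, and its Smith normal form has invariant factors (1,1,1,1,1,1,1,1,1,1,1,1,1,1,1,1,1).

Computing H_k = (kernel of ∂_k) / (image of ∂_{k+1}):

  H_0: rank C_0 − rank ∂_1 = 9 − 8 = 1, and the invariant factors of ∂_1 are all 1, so H_0 = Z.
  H_1: rank ker ∂_1 − rank ∂_2 = (27 − 8) − 17 = 2, and the invariant factors of ∂_2 are all 1, so H_1 = Z^2.
  H_2: rank ker ∂_2 − rank ∂_3 = (18 − 17) − 0 = 1, and there is no ∂_3, so H_2 = Z.

H_0 = Z,  H_1 = Z^2,  H_2 = Z.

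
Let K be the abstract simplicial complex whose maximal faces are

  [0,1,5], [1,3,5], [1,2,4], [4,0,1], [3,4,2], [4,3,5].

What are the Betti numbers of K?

b_0 = 1, b_1 = 1, b_2 = 0.

Take the total order 0 < 1 < 2 < 3 < 4 < 5 on the vertex set. Then K (dimension 2) consists of the simplices:

  0-simplices (6): [0], [1], [2], [3], [4], [5]
  1-simplices (12): [0,1], [0,4], [0,5], [1,2], [1,3], [1,4], [1,5], [2,3], [2,4], [3,4], [3,5], [4,5]
  2-simplices (6): [0,1,4], [0,1,5], [1,2,4], [1,3,5], [2,3,4], [3,4,5]

so the chain groups are C_0 ≅ Z^6, C_1 ≅ Z^12, C_2 ≅ Z^6.

The boundary map ∂_1: C_1 → C_0 sends each edge [p,q] (with p < q) to q − p.
The resulting 6×12 matrix has rank 5, and its Smith normal form has invariant factors (1,1,1,1,1).

The boundary map ∂_2: C_2 → C_1 maps a triangle to the signed sum of its edges. For instance
  ∂[0,1,5] = [1,5] − [0,5] + [0,1],
  ∂[2,3,4] = [3,4] − [2,4] + [2,3].
As a 12×6 matrix over Z this has rank 6, with invariant factors (1,1,1,1,1,1).

Now H_k = ker ∂_k / im ∂_{k+1}, so:

  H_0: rank C_0 − rank ∂_1 = 6 − 5 = 1, and the invariant factors of ∂_1 are all 1, so H_0 = Z.
  H_1: rank ker ∂_1 − rank ∂_2 = (12 − 5) − 6 = 1, and the invariant factors of ∂_2 are all 1, so H_1 = Z.
  H_2: rank ker ∂_2 − rank ∂_3 = (6 − 6) − 0 = 0, and there is no ∂_3, so H_2 = 0.

(K is a triangulation of the cylinder S^1 x I.)

Hence the Betti numbers are b_0 = 1, b_1 = 1, b_2 = 0.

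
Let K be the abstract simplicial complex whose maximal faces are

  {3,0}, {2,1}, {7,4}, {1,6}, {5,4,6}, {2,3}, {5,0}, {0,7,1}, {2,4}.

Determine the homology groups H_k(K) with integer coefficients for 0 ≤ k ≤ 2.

H_0 ≅ Z,  H_1 ≅ Z^4,  H_2 = 0.

We work with the vertex ordering 0 < 1 < 2 < 3 < 4 < 5 < 6 < 7. The simplices of K, each written with vertices in increasing order, are:

  0-simplices (8): [0], [1], [2], [3], [4], [5], [6], [7]
  1-simplices (13): [0,1], [0,3], [0,5], [0,7], [1,2], [1,6], [1,7], [2,3], [2,4], [4,5], [4,6], [4,7], [5,6]
  2-simplices (2): [0,1,7], [4,5,6]

so the chain groups are C_0 ≅ Z^8, C_1 ≅ Z^13, C_2 ≅ Z^2.

∂_1: C_1 → C_0 is given by ∂[p,q] = [q] − [p].
The 8×13 boundary matrix has rank 7 and Smith normal form diag(1,1,1,1,1,1,1).

Boundary ∂_2: C_2 → C_1 acts by ∂[p,q,r] = [q,r] − [p,r] + [p,q]. For instance
  ∂[0,1,7] = [1,7] − [0,7] + [0,1],
  ∂[4,5,6] = [5,6] − [4,6] + [4,5].
The 13×2 boundary matrix has rank 2 and Smith normal form diag(1,1).

Now H_k = ker ∂_k / im ∂_{k+1}, so:

  H_0: rank C_0 − rank ∂_1 = 8 − 7 = 1, and the invariant factors of ∂_1 are all 1, so H_0 ≅ Z.
  H_1: rank ker ∂_1 − rank ∂_2 = (13 − 7) − 2 = 4, and the invariant factors of ∂_2 are all 1, so H_1 ≅ Z^4.
  H_2: rank ker ∂_2 − rank ∂_3 = (2 − 2) − 0 = 0, and there is no ∂_3, so H_2 ≅ 0.

As a check, the Euler characteristic is 8 − 13 + 2 = -3, which agrees with 1 − 4 + 0 = -3.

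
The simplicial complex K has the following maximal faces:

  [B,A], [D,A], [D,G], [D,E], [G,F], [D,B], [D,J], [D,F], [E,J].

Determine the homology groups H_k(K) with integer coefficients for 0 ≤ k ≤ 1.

K has 7 vertices, 9 edges.
rank ∂_0 = 0, rank ∂_1 = 6 ⇒ b_0 = 7 − 0 − 6 = 1; all invariant factors of ∂_1 are 1 so no torsion. So H_0 ≅ Z.
rank ∂_1 = 6, rank ∂_2 = 0 ⇒ b_1 = 9 − 6 − 0 = 3. So H_1 ≅ Z^3.

H_0 = Z,  H_1 = Z^3.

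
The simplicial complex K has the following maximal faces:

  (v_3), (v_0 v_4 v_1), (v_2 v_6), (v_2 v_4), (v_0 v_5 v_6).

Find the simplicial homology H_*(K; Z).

H_0 ≅ Z^2,  H_1 ≅ Z,  H_2 = 0.

Order the vertices as v_0 < v_1 < v_2 < v_3 < v_4 < v_5 < v_6. Listing each simplex with vertices in this order, K has dimension 2 with simplices:

  0-simplices (7): [v_0], [v_1], [v_2], [v_3], [v_4], [v_5], [v_6]
  1-simplices (8): [v_0,v_1], [v_0,v_4], [v_0,v_5], [v_0,v_6], [v_1,v_4], [v_2,v_4], [v_2,v_6], [v_5,v_6]
  2-simplices (2): [v_0,v_1,v_4], [v_0,v_5,v_6]

Hence C_0 ≅ Z^7, C_1 ≅ Z^8, C_2 ≅ Z^2.

The boundary map ∂_1: C_1 → C_0 is given by ∂[p,q] = [q] − [p].
As a 7×8 matrix over Z this has rank 5, with invariant factors (1,1,1,1,1).

Boundary ∂_2: C_2 → C_1 sends each 2-simplex [p,q,r] to [q,r] − [p,r] + [p,q]. For instance
  ∂[v_0,v_1,v_4] = [v_1,v_4] − [v_0,v_4] + [v_0,v_1],
  ∂[v_0,v_5,v_6] = [v_5,v_6] − [v_0,v_6] + [v_0,v_5].
The resulting 8×2 matrix has rank 2, and its Smith normal form has invariant factors (1,1).

Now H_k = ker ∂_k / im ∂_{k+1}, so:

  H_0: rank C_0 − rank ∂_1 = 7 − 5 = 2, and the invariant factors of ∂_1 are all 1, so H_0 ≅ Z^2.
  H_1: rank ker ∂_1 − rank ∂_2 = (8 − 5) − 2 = 1, and the invariant factors of ∂_2 are all 1, so H_1 ≅ Z.
  H_2: rank ker ∂_2 − rank ∂_3 = (2 − 2) − 0 = 0, and there is no ∂_3, so H_2 ≅ 0.

As a check, the Euler characteristic is 7 − 8 + 2 = 1, which agrees with 2 − 1 + 0 = 1.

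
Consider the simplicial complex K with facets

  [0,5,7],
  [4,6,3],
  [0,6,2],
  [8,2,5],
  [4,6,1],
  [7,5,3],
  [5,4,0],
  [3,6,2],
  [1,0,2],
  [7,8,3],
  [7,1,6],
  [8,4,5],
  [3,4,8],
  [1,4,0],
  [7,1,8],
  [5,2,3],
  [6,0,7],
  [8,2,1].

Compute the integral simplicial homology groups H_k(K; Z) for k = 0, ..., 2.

Fix the vertex order 0 < 1 < 2 < 3 < 4 < 5 < 6 < 7 < 8 and write every simplex with vertices in increasing order. Then dim K = 2 and the simplices of K are:

  0-simplices (9): [0], [1], [2], [3], [4], [5], [6], [7], [8]
  1-simplices (27): (27 of them)
  2-simplices (18): [0,1,2], [0,1,4], [0,2,6], [0,4,5], [0,5,7], [0,6,7], [1,2,8], [1,4,6], [1,6,7], [1,7,8], [2,3,5], [2,3,6], [2,5,8], [3,4,6], [3,4,8], [3,5,7], [3,7,8], [4,5,8]

so the chain groups are C_0 ≅ Z^9, C_1 ≅ Z^27, C_2 ≅ Z^18.

Boundary ∂_1: C_1 → C_0 is given by ∂[p,q] = [q] − [p].
As a 9×27 matrix over Z this has rank 8, with invariant factors (1,1,1,1,1,1,1,1).

∂_2: C_2 → C_1 maps a triangle to the signed sum of its edges. For instance
  ∂[0,5,7] = [5,7] − [0,7] + [0,5],
  ∂[0,6,7] = [6,7] − [0,7] + [0,6].
The 27×18 boundary matrix has rank 18 and Smith normal form diag(1,1,1,1,1,1,1,1,1,1,1,1,1,1,1,1,1,2).

Computing H_k = (kernel of ∂_k) / (image of ∂_{k+1}):

  H_0: rank C_0 − rank ∂_1 = 9 − 8 = 1, and the invariant factors of ∂_1 are all 1, so H_0 ≅ Z.
  H_1: rank ker ∂_1 − rank ∂_2 = (27 − 8) − 18 = 1, and ∂_2 has invariant factor 2 > 1, so H_1 ≅ Z ⊕ Z/2Z.
  H_2: rank ker ∂_2 − rank ∂_3 = (18 − 18) − 0 = 0, and there is no ∂_3, so H_2 ≅ 0.

H_0 = Z,  H_1 = Z ⊕ Z/2Z,  H_2 = 0.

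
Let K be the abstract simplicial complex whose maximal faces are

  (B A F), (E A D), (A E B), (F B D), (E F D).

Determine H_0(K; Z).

Order the vertices as A < B < D < E < F. Listing each simplex with vertices in this order, K has dimension 2 with simplices:

  0-simplices (5): A, B, D, E, F
  1-simplices (10): AB, AD, AE, AF, BD, BE, BF, DE, DF, EF
  2-simplices (5): ABE, ABF, ADE, BDF, DEF

so the chain groups are C_0 ≅ Z^5, C_1 ≅ Z^10, C_2 ≅ Z^5.

Boundary ∂_1: C_1 → C_0 is given by ∂[p,q] = [q] − [p]. For instance
  ∂AE = E − A.
The 5×10 boundary matrix has rank 4 and Smith normal form diag(1,1,1,1).

The boundary map ∂_2: C_2 → C_1 maps a triangle to the signed sum of its edges. For instance
  ∂ABF = BF − AF + AB,
  ∂BDF = DF − BF + BD.
This gives a 10×5 integer matrix of rank 5; reducing to Smith normal form yields diagonal entries (1,1,1,1,1).

From H_k ≅ ker(∂_k) / im(∂_{k+1}) we obtain:

  H_0: rank C_0 − rank ∂_1 = 5 − 4 = 1, and the invariant factors of ∂_1 are all 1, so H_0 ≅ Z.

(K is a triangulation of the Möbius band.)

H_0 ≅ Z.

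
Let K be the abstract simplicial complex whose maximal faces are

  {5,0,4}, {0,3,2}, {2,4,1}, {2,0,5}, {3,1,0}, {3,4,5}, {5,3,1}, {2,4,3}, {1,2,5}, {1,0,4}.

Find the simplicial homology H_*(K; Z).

H_0 ≅ Z,  H_1 ≅ Z/2Z,  H_2 = 0.

Order the vertices as 0 < 1 < 2 < 3 < 4 < 5. Listing each simplex with vertices in this order, K has dimension 2 with simplices:

  0-simplices (6): [0], [1], [2], [3], [4], [5]
  1-simplices (15): [0,1], [0,2], [0,3], [0,4], [0,5], [1,2], [1,3], [1,4], [1,5], [2,3], [2,4], [2,5], [3,4], [3,5], [4,5]
  2-simplices (10): [0,1,3], [0,1,4], [0,2,3], [0,2,5], [0,4,5], [1,2,4], [1,2,5], [1,3,5], [2,3,4], [3,4,5]

giving chain groups C_0 ≅ Z^6, C_1 ≅ Z^15, C_2 ≅ Z^10.

The boundary map ∂_1: C_1 → C_0 is given by ∂[p,q] = [q] − [p]. For instance
  ∂[0,3] = [3] − [0].
The 6×15 boundary matrix has rank 5 and Smith normal form diag(1,1,1,1,1).

Boundary ∂_2: C_2 → C_1 maps a triangle to the signed sum of its edges. For instance
  ∂[0,1,3] = [1,3] − [0,3] + [0,1],
  ∂[0,2,5] = [2,5] − [0,5] + [0,2].
As a 15×10 matrix over Z this has rank 10, with invariant factors (1,1,1,1,1,1,1,1,1,2).

Computing H_k = (kernel of ∂_k) / (image of ∂_{k+1}):

  H_0: rank C_0 − rank ∂_1 = 6 − 5 = 1, and the invariant factors of ∂_1 are all 1, so H_0 ≅ Z.
  H_1: rank ker ∂_1 − rank ∂_2 = (15 − 5) − 10 = 0, and ∂_2 has invariant factor 2 > 1, so H_1 ≅ Z/2Z.
  H_2: rank ker ∂_2 − rank ∂_3 = (10 − 10) − 0 = 0, and there is no ∂_3, so H_2 ≅ 0.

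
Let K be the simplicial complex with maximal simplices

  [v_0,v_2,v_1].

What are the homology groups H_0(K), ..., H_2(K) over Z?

Fix the vertex order v_0 < v_1 < v_2 and write every simplex with vertices in increasing order. Then dim K = 2 and the simplices of K are:

  0-simplices (3): [v_0], [v_1], [v_2]
  1-simplices (3): [v_0,v_1], [v_0,v_2], [v_1,v_2]
  2-simplices (1): [v_0,v_1,v_2]

giving chain groups C_0 ≅ Z^3, C_1 ≅ Z^3, C_2 ≅ Z^1.

The boundary map ∂_1: C_1 → C_0 sends each edge [p,q] (with p < q) to q − p. For instance
  ∂[v_0,v_2] = [v_2] − [v_0].
The resulting 3×3 matrix has rank 2, and its Smith normal form has invariant factors (1,1).

Boundary ∂_2: C_2 → C_1 acts by ∂[p,q,r] = [q,r] − [p,r] + [p,q]. For instance
  ∂[v_0,v_1,v_2] = [v_1,v_2] − [v_0,v_2] + [v_0,v_1].
This gives a 3×1 integer matrix of rank 1; reducing to Smith normal form yields diagonal entries (1).

Reading off H_k = ker ∂_k / im ∂_{k+1}:

  H_0: rank C_0 − rank ∂_1 = 3 − 2 = 1, and the invariant factors of ∂_1 are all 1, so H_0 ≅ Z.
  H_1: rank ker ∂_1 − rank ∂_2 = (3 − 2) − 1 = 0, and the invariant factors of ∂_2 are all 1, so H_1 ≅ 0.
  H_2: rank ker ∂_2 − rank ∂_3 = (1 − 1) − 0 = 0, and there is no ∂_3, so H_2 ≅ 0.

As a check, the Euler characteristic is 3 − 3 + 1 = 1, which agrees with 1 − 0 + 0 = 1.
(K is a triangulation of the 2-simplex.)

H_0 = Z,  H_1 = 0,  H_2 = 0.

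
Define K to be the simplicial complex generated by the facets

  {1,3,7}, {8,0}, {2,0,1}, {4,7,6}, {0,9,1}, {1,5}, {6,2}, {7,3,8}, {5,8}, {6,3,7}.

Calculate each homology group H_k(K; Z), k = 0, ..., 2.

H_0 ≅ Z,  H_1 ≅ Z^3,  H_2 = 0.

K has 10 vertices, 18 edges, 6 triangles.
rank ∂_0 = 0, rank ∂_1 = 9 ⇒ b_0 = 10 − 0 − 9 = 1; all invariant factors of ∂_1 are 1 so no torsion. So H_0 = Z.
rank ∂_1 = 9, rank ∂_2 = 6 ⇒ b_1 = 18 − 9 − 6 = 3; all invariant factors of ∂_2 are 1 so no torsion. So H_1 = Z^3.
rank ∂_2 = 6, rank ∂_3 = 0 ⇒ b_2 = 6 − 6 − 0 = 0. So H_2 = 0.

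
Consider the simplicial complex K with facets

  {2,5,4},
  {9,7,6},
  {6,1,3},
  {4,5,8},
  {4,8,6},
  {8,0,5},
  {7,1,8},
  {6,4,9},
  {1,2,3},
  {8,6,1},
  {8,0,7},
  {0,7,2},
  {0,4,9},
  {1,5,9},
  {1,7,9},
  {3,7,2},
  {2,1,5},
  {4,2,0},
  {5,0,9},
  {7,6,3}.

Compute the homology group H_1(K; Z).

Take the total order 0 < 1 < 2 < 3 < 4 < 5 < 6 < 7 < 8 < 9 on the vertex set. Then K (dimension 2) consists of the simplices:

  0-simplices (10): [0], [1], [2], [3], [4], [5], [6], [7], [8], [9]
  1-simplices (30): (30 of them)
  2-simplices (20): (20 of them)

giving chain groups C_0 ≅ Z^10, C_1 ≅ Z^30, C_2 ≅ Z^20.

The boundary map ∂_1: C_1 → C_0 sends each edge [p,q] (with p < q) to q − p.
As a 10×30 matrix over Z this has rank 9, with invariant factors (1,1,1,1,1,1,1,1,1).

∂_2: C_2 → C_1 maps a triangle to the signed sum of its edges. For instance
  ∂[1,5,9] = [5,9] − [1,9] + [1,5],
  ∂[2,4,5] = [4,5] − [2,5] + [2,4].
The 30×20 boundary matrix has rank 20 and Smith normal form diag(1,1,1,1,1,1,1,1,1,1,1,1,1,1,1,1,1,1,1,2).

From H_k ≅ ker(∂_k) / im(∂_{k+1}) we obtain:

  H_1: rank ker ∂_1 − rank ∂_2 = (30 − 9) − 20 = 1, and ∂_2 has invariant factor 2 > 1, so H_1 ≅ Z ⊕ Z/2.

H_1 = Z ⊕ Z/2.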